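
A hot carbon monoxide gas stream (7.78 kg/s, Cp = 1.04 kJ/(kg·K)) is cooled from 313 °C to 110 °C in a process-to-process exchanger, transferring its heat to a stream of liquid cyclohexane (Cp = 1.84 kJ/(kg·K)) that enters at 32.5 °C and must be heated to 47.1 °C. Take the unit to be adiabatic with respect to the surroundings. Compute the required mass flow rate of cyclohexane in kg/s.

Heat released by hot stream: Q = 7.78 × 1.04 × (313 − 110) = 1642.5 kJ/s
Energy balance on cold side (adiabatic exchanger): Q = ṁ_c·Cp_c·(T_c,out − T_c,in)
ṁ_c = 1642.5 / [1.84 × (47.1 − 32.5)] = 61.142 kg/s

ṁ_c = 61.1 kg/s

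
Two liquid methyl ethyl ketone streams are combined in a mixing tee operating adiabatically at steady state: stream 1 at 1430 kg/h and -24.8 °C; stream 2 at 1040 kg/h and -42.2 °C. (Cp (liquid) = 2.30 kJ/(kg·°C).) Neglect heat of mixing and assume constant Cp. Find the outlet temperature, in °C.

Energy balance with Q = 0: Σ ṁᵢCp,ᵢ(T_out − Tᵢ) = 0
T_out = Σ ṁᵢCp,ᵢTᵢ / Σ ṁᵢCp,ᵢ
      = -182510 / 5681 = -32.126 °C

T_out = -32.1 °C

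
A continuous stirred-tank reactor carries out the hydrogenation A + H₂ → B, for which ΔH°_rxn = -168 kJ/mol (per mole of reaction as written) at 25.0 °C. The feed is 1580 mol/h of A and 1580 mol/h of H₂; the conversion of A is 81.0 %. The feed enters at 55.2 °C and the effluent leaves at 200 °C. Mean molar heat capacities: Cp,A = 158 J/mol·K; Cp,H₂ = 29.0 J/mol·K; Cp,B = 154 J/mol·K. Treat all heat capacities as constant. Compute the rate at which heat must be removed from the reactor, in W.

Extent of reaction ξ = 0.810 × 1580 = 1279.8 mol/h
Reaction term: ξ·ΔH°_rxn = 1279.8 × -168 = -215010 kJ/h
Sensible, feed 55.2→25 °C: -8922.9 kJ/h
Outlet flows (mol/h): A 300.2, H₂ 300.2, B 1279.8
Sensible, products 25→200 °C: 44315 kJ/h
Q = ΔH = -179610 kJ/h = -49.893 kW
Heat removed = 49893 W

Q_out = 49900 W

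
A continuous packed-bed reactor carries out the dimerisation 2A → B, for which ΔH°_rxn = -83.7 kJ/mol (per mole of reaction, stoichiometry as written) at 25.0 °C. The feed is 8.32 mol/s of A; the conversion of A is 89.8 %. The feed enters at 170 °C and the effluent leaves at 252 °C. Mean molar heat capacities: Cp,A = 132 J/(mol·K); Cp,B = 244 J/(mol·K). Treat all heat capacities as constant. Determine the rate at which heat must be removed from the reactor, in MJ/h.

Q_out = 862 MJ/h

Extent of reaction ξ = 0.898 × 8.32 / 2 = 3.7357 mol/s
Reaction term: ξ·ΔH°_rxn = 3.7357 × -83.7 = -312.68 kJ/s
Sensible, feed 170→25 °C: -159.24 kJ/s
Outlet flows (mol/s): A 0.84864, B 3.7357
Sensible, products 25→252 °C: 232.34 kJ/s
Q = ΔH = -239.58 kJ/s = -239.58 kW
Heat removed = 862.49 MJ/h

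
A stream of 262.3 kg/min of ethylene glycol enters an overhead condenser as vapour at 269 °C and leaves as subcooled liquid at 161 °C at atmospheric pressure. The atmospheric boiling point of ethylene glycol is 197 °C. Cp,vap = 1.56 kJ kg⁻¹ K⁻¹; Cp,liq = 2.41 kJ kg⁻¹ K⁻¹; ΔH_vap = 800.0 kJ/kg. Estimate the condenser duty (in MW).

Q_c = 4.37 MW

vapour 269→197 °C: -112.32 kJ/kg
condensation at 197 °C: -800 kJ/kg
liquid 197→161 °C: -86.76 kJ/kg
Δh = -112.32 + -800 + -86.76 = -999.08 kJ/kg
Q = ṁ·Δh = 262.3 kg/min × -999.08 kJ/kg = -262060 kJ/min
|Q| = 4367.6 kW = 4.3676 MW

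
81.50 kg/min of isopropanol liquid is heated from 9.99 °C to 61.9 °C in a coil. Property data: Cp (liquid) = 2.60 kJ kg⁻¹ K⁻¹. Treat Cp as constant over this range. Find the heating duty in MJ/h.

Q = 660 MJ/h

Q = ṁ·Cp·ΔT = 81.50 × 2.60 × (61.9 − 9.99) = 11000 kJ/min
Converting: 11000 / 60 s = 183.33 kW
Heating duty = 659.98 MJ/h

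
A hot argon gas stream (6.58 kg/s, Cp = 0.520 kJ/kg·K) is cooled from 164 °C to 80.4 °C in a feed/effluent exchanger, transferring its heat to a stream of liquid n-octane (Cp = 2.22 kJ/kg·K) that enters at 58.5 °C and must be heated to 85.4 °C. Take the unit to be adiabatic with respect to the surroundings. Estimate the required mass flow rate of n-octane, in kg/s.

Heat released by hot stream: Q = 6.58 × 0.520 × (164 − 80.4) = 286.05 kJ/s
Energy balance on cold side (adiabatic exchanger): Q = ṁ_c·Cp_c·(T_c,out − T_c,in)
ṁ_c = 286.05 / [2.22 × (85.4 − 58.5)] = 4.7899 kg/s

ṁ_c = 4.79 kg/s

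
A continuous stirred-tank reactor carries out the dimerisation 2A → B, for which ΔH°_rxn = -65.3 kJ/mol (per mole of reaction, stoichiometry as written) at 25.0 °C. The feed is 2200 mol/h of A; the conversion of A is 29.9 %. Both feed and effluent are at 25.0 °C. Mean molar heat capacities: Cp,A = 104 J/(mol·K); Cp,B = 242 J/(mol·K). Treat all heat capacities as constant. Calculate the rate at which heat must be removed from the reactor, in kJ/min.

Q_out = 358 kJ/min

Extent of reaction ξ = 0.299 × 2200 / 2 = 328.9 mol/h
Reaction term: ξ·ΔH°_rxn = 328.9 × -65.3 = -21477 kJ/h
Q = ΔH = -21477 kJ/h = -5.9659 kW
Heat removed = 357.95 kJ/min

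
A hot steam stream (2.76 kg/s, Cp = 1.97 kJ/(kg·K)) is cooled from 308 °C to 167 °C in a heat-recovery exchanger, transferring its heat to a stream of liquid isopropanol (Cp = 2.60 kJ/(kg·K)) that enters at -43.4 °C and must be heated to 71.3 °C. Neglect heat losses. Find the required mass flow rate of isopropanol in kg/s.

ṁ_c = 2.57 kg/s

Heat released by hot stream: Q = 2.76 × 1.97 × (308 − 167) = 766.65 kJ/s
Energy balance on cold side (adiabatic exchanger): Q = ṁ_c·Cp_c·(T_c,out − T_c,in)
ṁ_c = 766.65 / [2.60 × (71.3 − -43.4)] = 2.5707 kg/s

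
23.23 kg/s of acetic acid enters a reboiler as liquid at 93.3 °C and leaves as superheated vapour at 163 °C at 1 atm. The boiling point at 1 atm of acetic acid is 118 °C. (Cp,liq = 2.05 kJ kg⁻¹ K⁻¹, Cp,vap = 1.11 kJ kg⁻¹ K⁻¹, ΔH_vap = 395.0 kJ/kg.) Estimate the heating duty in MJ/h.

Q = 41400 MJ/h

liquid 93.3→118 °C: 50.635 kJ/kg
vaporisation at 118 °C: 395 kJ/kg
vapour 118→163 °C: 49.95 kJ/kg
Δh = 50.635 + 395 + 49.95 = 495.58 kJ/kg
Q = ṁ·Δh = 23.23 kg/s × 495.58 kJ/kg = 11512 kJ/s
|Q| = 11512 kW = 41445 MJ/h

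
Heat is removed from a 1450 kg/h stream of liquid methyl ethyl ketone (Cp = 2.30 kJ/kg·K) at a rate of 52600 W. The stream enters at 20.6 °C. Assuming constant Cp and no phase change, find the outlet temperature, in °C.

Q = 52600 W = 189360 kJ/h
ΔT = Q/(ṁ·Cp) = 189360/(1450×2.30) = 56.78 K
T_out = 20.6 − 56.78 = -36.18 °C

T_out = -36.2 °C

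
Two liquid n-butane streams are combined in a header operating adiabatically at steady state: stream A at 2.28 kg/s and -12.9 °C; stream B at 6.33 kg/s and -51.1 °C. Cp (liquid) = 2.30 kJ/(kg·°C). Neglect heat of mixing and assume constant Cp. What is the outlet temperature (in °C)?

T_out = -41.0 °C

No heat crosses the boundary, so H_out = H_in.
Σ ṁᵢCp,ᵢTᵢ = 2.28×2.30×-12.9 + 6.33×2.30×-51.1 = -811.61
Σ ṁᵢCp,ᵢ = 2.28×2.30 + 6.33×2.30 = 19.803
T_out = -811.61 / 19.803 = -40.984 °C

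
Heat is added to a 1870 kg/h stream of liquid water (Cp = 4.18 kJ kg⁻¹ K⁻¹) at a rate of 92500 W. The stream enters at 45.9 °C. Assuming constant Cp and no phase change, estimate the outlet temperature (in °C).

T_out = 88.5 °C

Q = 92500 W = 333000 kJ/h
ΔT = Q/(ṁ·Cp) = 333000/(1870×4.18) = 42.602 K
T_out = 45.9 + 42.602 = 88.502 °C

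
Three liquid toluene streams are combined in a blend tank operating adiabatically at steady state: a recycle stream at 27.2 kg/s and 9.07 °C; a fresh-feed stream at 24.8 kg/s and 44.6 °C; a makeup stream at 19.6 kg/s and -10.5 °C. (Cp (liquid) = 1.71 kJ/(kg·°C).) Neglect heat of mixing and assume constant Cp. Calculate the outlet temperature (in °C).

No heat crosses the boundary, so H_out = H_in.
Σ ṁᵢCp,ᵢTᵢ = 27.2×1.71×9.07 + 24.8×1.71×44.6 + 19.6×1.71×-10.5 = 1961.3
Σ ṁᵢCp,ᵢ = 27.2×1.71 + 24.8×1.71 + 19.6×1.71 = 122.44
T_out = 1961.3 / 122.44 = 16.019 °C

T_out = 16.0 °C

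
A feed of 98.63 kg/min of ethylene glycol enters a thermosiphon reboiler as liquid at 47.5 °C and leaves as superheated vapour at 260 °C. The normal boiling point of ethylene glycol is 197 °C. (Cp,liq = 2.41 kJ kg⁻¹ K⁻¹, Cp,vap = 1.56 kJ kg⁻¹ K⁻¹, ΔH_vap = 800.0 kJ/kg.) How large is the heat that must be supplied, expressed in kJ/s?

liquid 47.5→197 °C: 360.3 kJ/kg
vaporisation at 197 °C: 800 kJ/kg
vapour 197→260 °C: 98.28 kJ/kg
Δh = 360.3 + 800 + 98.28 = 1258.6 kJ/kg
Q = ṁ·Δh = 98.63 kg/min × 1258.6 kJ/kg = 124130 kJ/min
|Q| = 2068.9 kW

Q = 2070 kJ/s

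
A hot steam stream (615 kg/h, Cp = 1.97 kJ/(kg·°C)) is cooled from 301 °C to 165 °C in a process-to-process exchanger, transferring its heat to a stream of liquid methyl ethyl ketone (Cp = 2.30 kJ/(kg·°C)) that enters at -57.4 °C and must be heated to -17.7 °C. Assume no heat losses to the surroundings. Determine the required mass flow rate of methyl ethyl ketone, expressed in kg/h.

Heat released by hot stream: Q = 615 × 1.97 × (301 − 165) = 164770 kJ/h
Energy balance on cold side (adiabatic exchanger): Q = ṁ_c·Cp_c·(T_c,out − T_c,in)
ṁ_c = 164770 / [2.30 × (-17.7 − -57.4)] = 1804.5 kg/h

ṁ_c = 1800 kg/h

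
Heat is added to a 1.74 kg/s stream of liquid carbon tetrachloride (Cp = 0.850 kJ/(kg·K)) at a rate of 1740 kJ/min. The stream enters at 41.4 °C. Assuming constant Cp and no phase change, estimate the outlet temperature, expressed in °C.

Q = 1740 kJ/min = 29 kJ/s
ΔT = Q/(ṁ·Cp) = 29/(1.74×0.850) = 19.608 K
T_out = 41.4 + 19.608 = 61.008 °C

T_out = 61.0 °C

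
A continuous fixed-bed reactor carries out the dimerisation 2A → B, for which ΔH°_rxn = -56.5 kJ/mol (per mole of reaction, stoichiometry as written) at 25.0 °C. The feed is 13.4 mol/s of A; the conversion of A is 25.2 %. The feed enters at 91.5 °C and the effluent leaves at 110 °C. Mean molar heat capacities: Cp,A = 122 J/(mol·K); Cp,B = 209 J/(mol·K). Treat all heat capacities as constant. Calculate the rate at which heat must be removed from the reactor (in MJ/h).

Extent of reaction ξ = 0.252 × 13.4 / 2 = 1.6884 mol/s
Reaction term: ξ·ΔH°_rxn = 1.6884 × -56.5 = -95.395 kJ/s
Sensible, feed 91.5→25 °C: -108.71 kJ/s
Outlet flows (mol/s): A 10.023, B 1.6884
Sensible, products 25→110 °C: 133.94 kJ/s
Q = ΔH = -70.174 kJ/s = -70.174 kW
Heat removed = 252.63 MJ/h

Q_out = 253 MJ/h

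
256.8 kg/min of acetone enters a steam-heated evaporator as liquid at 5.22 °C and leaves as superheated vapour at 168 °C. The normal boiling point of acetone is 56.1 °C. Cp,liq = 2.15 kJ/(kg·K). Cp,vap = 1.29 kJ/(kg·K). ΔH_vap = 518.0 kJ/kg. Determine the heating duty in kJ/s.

liquid 5.22→56.1 °C: 109.39 kJ/kg
vaporisation at 56.1 °C: 518 kJ/kg
vapour 56.1→168 °C: 144.35 kJ/kg
Δh = 109.39 + 518 + 144.35 = 771.74 kJ/kg
Q = ṁ·Δh = 256.8 kg/min × 771.74 kJ/kg = 198180 kJ/min
|Q| = 3303.1 kW

Q = 3300 kJ/s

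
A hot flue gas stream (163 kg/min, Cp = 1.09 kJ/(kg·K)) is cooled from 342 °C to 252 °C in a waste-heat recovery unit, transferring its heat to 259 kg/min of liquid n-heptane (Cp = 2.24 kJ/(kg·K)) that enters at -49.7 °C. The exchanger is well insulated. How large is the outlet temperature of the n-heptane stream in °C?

Heat released by hot stream: Q = 163 × 1.09 × (342 − 252) = 15990 kJ/min
Energy balance on cold side (adiabatic exchanger): Q = ṁ_c·Cp_c·(T_c,out − T_c,in)
T_c,out = -49.7 + 15990/(259 × 2.24) = -22.138 °C

T_c,out = -22.1 °C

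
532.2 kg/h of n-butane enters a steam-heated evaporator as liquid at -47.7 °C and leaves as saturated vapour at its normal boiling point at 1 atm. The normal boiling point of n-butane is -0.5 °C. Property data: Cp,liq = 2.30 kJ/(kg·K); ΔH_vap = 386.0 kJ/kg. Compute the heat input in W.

liquid -47.7→-0.5 °C: 108.56 kJ/kg
vaporisation at -0.5 °C: 386 kJ/kg
Δh = 108.56 + 386 = 494.56 kJ/kg
Q = ṁ·Δh = 532.2 kg/h × 494.56 kJ/kg = 263200 kJ/h
|Q| = 73.112 kW = 73112 W

Q = 73100 W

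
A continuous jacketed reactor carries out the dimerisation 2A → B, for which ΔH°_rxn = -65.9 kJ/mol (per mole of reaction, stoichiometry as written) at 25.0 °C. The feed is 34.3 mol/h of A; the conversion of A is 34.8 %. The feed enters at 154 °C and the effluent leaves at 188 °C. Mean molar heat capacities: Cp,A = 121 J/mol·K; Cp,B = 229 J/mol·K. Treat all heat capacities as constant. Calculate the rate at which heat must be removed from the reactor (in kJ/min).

Extent of reaction ξ = 0.348 × 34.3 / 2 = 5.9682 mol/h
Reaction term: ξ·ΔH°_rxn = 5.9682 × -65.9 = -393.3 kJ/h
Sensible, feed 154→25 °C: -535.39 kJ/h
Outlet flows (mol/h): A 22.364, B 5.9682
Sensible, products 25→188 °C: 663.85 kJ/h
Q = ΔH = -264.84 kJ/h = -0.073567 kW
Heat removed = 4.414 kJ/min

Q_out = 4.41 kJ/min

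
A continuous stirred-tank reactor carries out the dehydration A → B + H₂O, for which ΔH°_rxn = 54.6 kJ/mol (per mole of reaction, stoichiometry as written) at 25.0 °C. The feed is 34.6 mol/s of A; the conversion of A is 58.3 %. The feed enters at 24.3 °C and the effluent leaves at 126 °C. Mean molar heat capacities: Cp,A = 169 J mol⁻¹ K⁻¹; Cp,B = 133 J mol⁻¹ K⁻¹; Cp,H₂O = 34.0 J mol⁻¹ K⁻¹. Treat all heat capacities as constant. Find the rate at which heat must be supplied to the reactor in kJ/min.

Extent of reaction ξ = 0.583 × 34.6 = 20.172 mol/s
Reaction term: ξ·ΔH°_rxn = 20.172 × 54.6 = 1101.4 kJ/s
Sensible, feed 24.3→25 °C: 4.0932 kJ/s
Outlet flows (mol/s): A 14.428, B 20.172, H₂O 20.172
Sensible, products 25→126 °C: 586.51 kJ/s
Q = ΔH = 1692 kJ/s = 1692 kW
Heat supplied = 101520 kJ/min

Q_in = 102000 kJ/min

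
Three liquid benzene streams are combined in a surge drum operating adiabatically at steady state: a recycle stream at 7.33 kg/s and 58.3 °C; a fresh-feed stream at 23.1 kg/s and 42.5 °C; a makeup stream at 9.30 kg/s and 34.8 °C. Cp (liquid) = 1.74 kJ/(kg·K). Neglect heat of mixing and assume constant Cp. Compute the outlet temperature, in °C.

Energy balance with Q = 0: Σ ṁᵢCp,ᵢ(T_out − Tᵢ) = 0
T_out = Σ ṁᵢCp,ᵢTᵢ / Σ ṁᵢCp,ᵢ
      = 3014.9 / 69.13 = 43.613 °C

T_out = 43.6 °C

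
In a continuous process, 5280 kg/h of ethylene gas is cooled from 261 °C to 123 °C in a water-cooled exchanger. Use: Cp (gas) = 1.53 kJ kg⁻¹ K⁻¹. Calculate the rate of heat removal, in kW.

Q_c = 310 kW

Q = ṁ·Cp·ΔT = 5280 × 1.53 × (123 − 261) = -1.1148e+06 kJ/h
Converting: 1.1148e+06 / 3600 s = 309.67 kW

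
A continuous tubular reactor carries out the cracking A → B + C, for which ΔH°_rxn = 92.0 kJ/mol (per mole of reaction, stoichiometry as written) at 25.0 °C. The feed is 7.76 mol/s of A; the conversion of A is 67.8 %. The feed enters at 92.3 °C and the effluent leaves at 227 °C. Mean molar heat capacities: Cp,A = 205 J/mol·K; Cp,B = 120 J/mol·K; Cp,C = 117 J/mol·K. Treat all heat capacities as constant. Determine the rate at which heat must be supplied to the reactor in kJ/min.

Extent of reaction ξ = 0.678 × 7.76 = 5.2613 mol/s
Reaction term: ξ·ΔH°_rxn = 5.2613 × 92.0 = 484.04 kJ/s
Sensible, feed 92.3→25 °C: -107.06 kJ/s
Outlet flows (mol/s): A 2.4987, B 5.2613, C 5.2613
Sensible, products 25→227 °C: 355.35 kJ/s
Q = ΔH = 732.33 kJ/s = 732.33 kW
Heat supplied = 43940 kJ/min

Q_in = 43900 kJ/min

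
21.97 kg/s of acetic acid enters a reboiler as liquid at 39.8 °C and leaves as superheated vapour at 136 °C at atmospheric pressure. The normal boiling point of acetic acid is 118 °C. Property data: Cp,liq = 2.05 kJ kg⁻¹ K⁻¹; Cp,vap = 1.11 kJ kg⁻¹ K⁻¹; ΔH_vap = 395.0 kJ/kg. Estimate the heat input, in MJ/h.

liquid 39.8→118 °C: 160.31 kJ/kg
vaporisation at 118 °C: 395 kJ/kg
vapour 118→136 °C: 19.98 kJ/kg
Δh = 160.31 + 395 + 19.98 = 575.29 kJ/kg
Q = ṁ·Δh = 21.97 kg/s × 575.29 kJ/kg = 12639 kJ/s
|Q| = 12639 kW = 45501 MJ/h

Q = 45500 MJ/h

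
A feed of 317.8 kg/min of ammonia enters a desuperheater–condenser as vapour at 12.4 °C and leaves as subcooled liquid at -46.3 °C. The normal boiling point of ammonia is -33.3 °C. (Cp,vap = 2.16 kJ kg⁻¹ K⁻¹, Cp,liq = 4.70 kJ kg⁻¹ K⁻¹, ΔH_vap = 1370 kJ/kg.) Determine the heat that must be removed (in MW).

Q_c = 8.10 MW

vapour 12.4→-33.3 °C: -98.712 kJ/kg
condensation at -33.3 °C: -1370 kJ/kg
liquid -33.3→-46.3 °C: -61.1 kJ/kg
Δh = -98.712 + -1370 + -61.1 = -1529.8 kJ/kg
Q = ṁ·Δh = 317.8 kg/min × -1529.8 kJ/kg = -486170 kJ/min
|Q| = 8102.9 kW = 8.1029 MW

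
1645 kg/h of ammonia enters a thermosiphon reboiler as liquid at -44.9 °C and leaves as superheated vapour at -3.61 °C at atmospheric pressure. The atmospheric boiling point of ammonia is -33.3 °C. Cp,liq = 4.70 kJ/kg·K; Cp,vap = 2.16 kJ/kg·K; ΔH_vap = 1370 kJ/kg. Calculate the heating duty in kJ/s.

liquid -44.9→-33.3 °C: 54.52 kJ/kg
vaporisation at -33.3 °C: 1370 kJ/kg
vapour -33.3→-3.61 °C: 64.13 kJ/kg
Δh = 54.52 + 1370 + 64.13 = 1488.7 kJ/kg
Q = ṁ·Δh = 1645 kg/h × 1488.7 kJ/kg = 2.4488e+06 kJ/h
|Q| = 680.23 kW

Q = 680 kJ/s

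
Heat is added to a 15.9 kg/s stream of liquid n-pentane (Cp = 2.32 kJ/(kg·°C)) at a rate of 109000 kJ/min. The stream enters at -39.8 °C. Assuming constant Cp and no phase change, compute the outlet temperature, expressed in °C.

Q = 109000 kJ/min = 1816.7 kJ/s
ΔT = Q/(ṁ·Cp) = 1816.7/(15.9×2.32) = 49.248 K
T_out = -39.8 + 49.248 = 9.4482 °C

T_out = 9.45 °C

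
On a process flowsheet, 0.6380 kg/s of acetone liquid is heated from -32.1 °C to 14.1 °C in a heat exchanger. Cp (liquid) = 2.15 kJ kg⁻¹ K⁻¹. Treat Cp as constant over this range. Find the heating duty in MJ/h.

Q = ṁ·Cp·ΔT = 0.6380 × 2.15 × (14.1 − -32.1) = 63.373 kJ/s
Heating duty = 228.14 MJ/h

Q = 228 MJ/h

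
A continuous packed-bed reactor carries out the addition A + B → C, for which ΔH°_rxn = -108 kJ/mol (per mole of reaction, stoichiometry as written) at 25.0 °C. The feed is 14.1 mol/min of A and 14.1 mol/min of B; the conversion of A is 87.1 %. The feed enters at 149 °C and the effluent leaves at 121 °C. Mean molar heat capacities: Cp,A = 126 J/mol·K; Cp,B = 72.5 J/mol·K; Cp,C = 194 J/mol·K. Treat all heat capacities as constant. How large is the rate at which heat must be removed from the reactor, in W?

Extent of reaction ξ = 0.871 × 14.1 = 12.281 mol/min
Reaction term: ξ·ΔH°_rxn = 12.281 × -108 = -1326.4 kJ/min
Sensible, feed 149→25 °C: -347.06 kJ/min
Outlet flows (mol/min): A 1.8189, B 1.8189, C 12.281
Sensible, products 25→121 °C: 263.38 kJ/min
Q = ΔH = -1410 kJ/min = -23.501 kW
Heat removed = 23501 W

Q_out = 23500 W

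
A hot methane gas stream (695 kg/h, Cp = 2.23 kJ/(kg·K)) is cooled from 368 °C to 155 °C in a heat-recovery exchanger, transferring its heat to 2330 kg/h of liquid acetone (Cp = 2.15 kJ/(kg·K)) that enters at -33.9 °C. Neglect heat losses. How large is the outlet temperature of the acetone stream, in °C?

T_c,out = 32.0 °C

Heat released by hot stream: Q = 695 × 2.23 × (368 − 155) = 330120 kJ/h
Energy balance on cold side (adiabatic exchanger): Q = ṁ_c·Cp_c·(T_c,out − T_c,in)
T_c,out = -33.9 + 330120/(2330 × 2.15) = 31.998 °C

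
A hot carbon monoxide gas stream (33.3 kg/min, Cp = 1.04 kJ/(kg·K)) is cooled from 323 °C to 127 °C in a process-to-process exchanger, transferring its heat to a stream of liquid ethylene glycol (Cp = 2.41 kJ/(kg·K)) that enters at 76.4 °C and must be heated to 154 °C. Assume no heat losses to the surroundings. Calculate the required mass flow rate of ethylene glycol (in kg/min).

ṁ_c = 36.3 kg/min

Heat released by hot stream: Q = 33.3 × 1.04 × (323 − 127) = 6787.9 kJ/min
Energy balance on cold side (adiabatic exchanger): Q = ṁ_c·Cp_c·(T_c,out − T_c,in)
ṁ_c = 6787.9 / [2.41 × (154 − 76.4)] = 36.296 kg/min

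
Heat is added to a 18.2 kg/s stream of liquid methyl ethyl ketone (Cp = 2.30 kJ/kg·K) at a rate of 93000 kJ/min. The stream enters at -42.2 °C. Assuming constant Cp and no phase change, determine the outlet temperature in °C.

Q = 93000 kJ/min = 1550 kJ/s
ΔT = Q/(ṁ·Cp) = 1550/(18.2×2.30) = 37.028 K
T_out = -42.2 + 37.028 = -5.1718 °C

T_out = -5.17 °C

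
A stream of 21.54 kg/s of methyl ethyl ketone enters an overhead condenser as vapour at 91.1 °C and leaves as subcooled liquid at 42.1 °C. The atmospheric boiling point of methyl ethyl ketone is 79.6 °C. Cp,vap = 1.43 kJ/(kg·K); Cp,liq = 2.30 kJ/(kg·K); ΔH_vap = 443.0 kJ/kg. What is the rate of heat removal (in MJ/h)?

vapour 91.1→79.6 °C: -16.445 kJ/kg
condensation at 79.6 °C: -443 kJ/kg
liquid 79.6→42.1 °C: -86.25 kJ/kg
Δh = -16.445 + -443 + -86.25 = -545.69 kJ/kg
Q = ṁ·Δh = 21.54 kg/s × -545.69 kJ/kg = -11754 kJ/s
|Q| = 11754 kW = 42315 MJ/h

Q_c = 42300 MJ/h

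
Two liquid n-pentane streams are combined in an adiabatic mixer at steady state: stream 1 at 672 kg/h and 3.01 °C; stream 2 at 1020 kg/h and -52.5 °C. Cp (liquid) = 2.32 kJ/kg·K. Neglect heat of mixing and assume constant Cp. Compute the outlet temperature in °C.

Energy balance with Q = 0: Σ ṁᵢCp,ᵢ(T_out − Tᵢ) = 0
Σ ṁᵢCp,ᵢTᵢ = 672×2.32×3.01 + 1020×2.32×-52.5 = -119540
Σ ṁᵢCp,ᵢ = 672×2.32 + 1020×2.32 = 3925.4
T_out = -119540 / 3925.4 = -30.453 °C

T_out = -30.5 °C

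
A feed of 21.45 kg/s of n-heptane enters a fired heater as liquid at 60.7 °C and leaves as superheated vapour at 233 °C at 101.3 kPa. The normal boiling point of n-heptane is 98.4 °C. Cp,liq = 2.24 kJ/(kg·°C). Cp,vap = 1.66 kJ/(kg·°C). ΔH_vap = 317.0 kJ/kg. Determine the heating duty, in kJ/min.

liquid 60.7→98.4 °C: 84.448 kJ/kg
vaporisation at 98.4 °C: 317 kJ/kg
vapour 98.4→233 °C: 223.44 kJ/kg
Δh = 84.448 + 317 + 223.44 = 624.88 kJ/kg
Q = ṁ·Δh = 21.45 kg/s × 624.88 kJ/kg = 13404 kJ/s
|Q| = 13404 kW = 804230 kJ/min

Q = 804000 kJ/min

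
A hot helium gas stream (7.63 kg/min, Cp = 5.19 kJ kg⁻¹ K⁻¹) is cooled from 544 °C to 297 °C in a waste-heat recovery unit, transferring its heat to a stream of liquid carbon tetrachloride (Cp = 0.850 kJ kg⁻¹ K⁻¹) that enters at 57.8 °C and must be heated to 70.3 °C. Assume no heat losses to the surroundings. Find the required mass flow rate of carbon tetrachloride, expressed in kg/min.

Heat released by hot stream: Q = 7.63 × 5.19 × (544 − 297) = 9781.1 kJ/min
Energy balance on cold side (adiabatic exchanger): Q = ṁ_c·Cp_c·(T_c,out − T_c,in)
ṁ_c = 9781.1 / [0.850 × (70.3 − 57.8)] = 920.58 kg/min

ṁ_c = 921 kg/min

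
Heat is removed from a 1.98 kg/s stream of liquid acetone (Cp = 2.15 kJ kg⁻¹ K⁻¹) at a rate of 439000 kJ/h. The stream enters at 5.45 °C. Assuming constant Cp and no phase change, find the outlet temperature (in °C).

Q = 439000 kJ/h = 121.94 kJ/s
ΔT = Q/(ṁ·Cp) = 121.94/(1.98×2.15) = 28.646 K
T_out = 5.45 − 28.646 = -23.196 °C

T_out = -23.2 °C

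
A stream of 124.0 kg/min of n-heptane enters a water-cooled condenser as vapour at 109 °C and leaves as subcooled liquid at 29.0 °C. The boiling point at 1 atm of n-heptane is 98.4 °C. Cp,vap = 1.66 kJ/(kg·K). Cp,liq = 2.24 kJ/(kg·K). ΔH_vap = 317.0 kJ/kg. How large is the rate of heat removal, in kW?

Q_c = 1010 kW

vapour 109→98.4 °C: -17.596 kJ/kg
condensation at 98.4 °C: -317 kJ/kg
liquid 98.4→29.0 °C: -155.46 kJ/kg
Δh = -17.596 + -317 + -155.46 = -490.05 kJ/kg
Q = ṁ·Δh = 124.0 kg/min × -490.05 kJ/kg = -60766 kJ/min
|Q| = 1012.8 kW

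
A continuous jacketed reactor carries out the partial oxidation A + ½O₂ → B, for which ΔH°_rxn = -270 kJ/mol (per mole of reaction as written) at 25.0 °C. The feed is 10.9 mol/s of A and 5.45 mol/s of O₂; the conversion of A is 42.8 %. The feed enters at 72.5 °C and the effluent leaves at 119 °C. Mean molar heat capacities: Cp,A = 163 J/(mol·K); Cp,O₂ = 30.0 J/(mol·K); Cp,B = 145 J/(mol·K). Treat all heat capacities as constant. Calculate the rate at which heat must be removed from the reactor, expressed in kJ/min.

Extent of reaction ξ = 0.428 × 10.9 = 4.6652 mol/s
Reaction term: ξ·ΔH°_rxn = 4.6652 × -270 = -1259.6 kJ/s
Sensible, feed 72.5→25 °C: -92.159 kJ/s
Outlet flows (mol/s): A 6.2348, O₂ 3.1174, B 4.6652
Sensible, products 25→119 °C: 167.91 kJ/s
Q = ΔH = -1183.9 kJ/s = -1183.9 kW
Heat removed = 71031 kJ/min

Q_out = 71000 kJ/min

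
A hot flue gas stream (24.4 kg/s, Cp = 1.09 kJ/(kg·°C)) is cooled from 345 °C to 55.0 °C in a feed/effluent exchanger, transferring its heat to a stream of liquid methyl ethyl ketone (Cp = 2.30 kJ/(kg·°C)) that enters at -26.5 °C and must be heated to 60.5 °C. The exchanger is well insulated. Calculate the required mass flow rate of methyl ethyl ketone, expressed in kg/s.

ṁ_c = 38.5 kg/s

Heat released by hot stream: Q = 24.4 × 1.09 × (345 − 55.0) = 7712.8 kJ/s
Energy balance on cold side (adiabatic exchanger): Q = ṁ_c·Cp_c·(T_c,out − T_c,in)
ṁ_c = 7712.8 / [2.30 × (60.5 − -26.5)] = 38.545 kg/s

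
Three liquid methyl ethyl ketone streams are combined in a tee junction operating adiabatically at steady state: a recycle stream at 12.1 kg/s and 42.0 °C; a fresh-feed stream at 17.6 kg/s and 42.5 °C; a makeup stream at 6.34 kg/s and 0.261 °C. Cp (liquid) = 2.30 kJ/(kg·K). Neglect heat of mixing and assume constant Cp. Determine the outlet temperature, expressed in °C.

No heat crosses the boundary, so H_out = H_in.
T_out = Σ ṁᵢCp,ᵢTᵢ / Σ ṁᵢCp,ᵢ
      = 2893.1 / 82.892 = 34.902 °C

T_out = 34.9 °C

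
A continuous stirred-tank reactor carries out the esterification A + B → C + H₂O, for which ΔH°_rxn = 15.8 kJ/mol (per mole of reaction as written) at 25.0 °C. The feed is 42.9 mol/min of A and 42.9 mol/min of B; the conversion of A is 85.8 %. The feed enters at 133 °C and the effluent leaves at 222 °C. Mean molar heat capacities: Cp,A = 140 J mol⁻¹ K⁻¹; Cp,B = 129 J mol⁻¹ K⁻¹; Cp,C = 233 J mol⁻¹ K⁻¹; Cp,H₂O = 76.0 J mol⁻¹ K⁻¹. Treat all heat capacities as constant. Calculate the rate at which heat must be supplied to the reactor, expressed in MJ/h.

Extent of reaction ξ = 0.858 × 42.9 = 36.808 mol/min
Reaction term: ξ·ΔH°_rxn = 36.808 × 15.8 = 581.57 kJ/min
Sensible, feed 133→25 °C: -1246.3 kJ/min
Outlet flows (mol/min): A 6.0918, B 6.0918, C 36.808, H₂O 36.808
Sensible, products 25→222 °C: 2563.4 kJ/min
Q = ΔH = 1898.7 kJ/min = 31.645 kW
Heat supplied = 113.92 MJ/h

Q_in = 114 MJ/h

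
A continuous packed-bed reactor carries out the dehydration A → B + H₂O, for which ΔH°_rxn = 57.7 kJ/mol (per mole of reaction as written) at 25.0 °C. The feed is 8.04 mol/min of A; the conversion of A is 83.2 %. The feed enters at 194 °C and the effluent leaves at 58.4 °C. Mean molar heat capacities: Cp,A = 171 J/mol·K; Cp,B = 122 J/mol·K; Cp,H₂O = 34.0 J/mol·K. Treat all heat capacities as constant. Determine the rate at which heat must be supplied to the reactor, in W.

Q_in = 3270 W

Extent of reaction ξ = 0.832 × 8.04 = 6.6893 mol/min
Reaction term: ξ·ΔH°_rxn = 6.6893 × 57.7 = 385.97 kJ/min
Sensible, feed 194→25 °C: -232.35 kJ/min
Outlet flows (mol/min): A 1.3507, B 6.6893, H₂O 6.6893
Sensible, products 25→58.4 °C: 42.568 kJ/min
Q = ΔH = 196.19 kJ/min = 3.2699 kW
Heat supplied = 3269.9 W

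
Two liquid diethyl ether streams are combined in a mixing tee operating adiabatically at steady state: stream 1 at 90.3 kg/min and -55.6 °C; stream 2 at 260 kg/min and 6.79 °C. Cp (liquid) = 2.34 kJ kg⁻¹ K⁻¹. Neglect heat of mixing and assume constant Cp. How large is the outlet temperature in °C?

No heat crosses the boundary, so H_out = H_in.
Σ ṁᵢCp,ᵢTᵢ = 90.3×2.34×-55.6 + 260×2.34×6.79 = -7617.4
Σ ṁᵢCp,ᵢ = 90.3×2.34 + 260×2.34 = 819.7
T_out = -7617.4 / 819.7 = -9.2928 °C

T_out = -9.29 °C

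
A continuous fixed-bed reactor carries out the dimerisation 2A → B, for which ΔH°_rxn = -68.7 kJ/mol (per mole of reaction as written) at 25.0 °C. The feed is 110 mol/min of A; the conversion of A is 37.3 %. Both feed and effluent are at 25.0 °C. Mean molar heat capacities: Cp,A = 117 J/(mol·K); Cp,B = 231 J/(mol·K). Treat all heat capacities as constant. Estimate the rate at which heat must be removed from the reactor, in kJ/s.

Q_out = 23.5 kJ/s

Extent of reaction ξ = 0.373 × 110 / 2 = 20.515 mol/min
Reaction term: ξ·ΔH°_rxn = 20.515 × -68.7 = -1409.4 kJ/min
Q = ΔH = -1409.4 kJ/min = -23.49 kW
Heat removed = 23.49 kJ/s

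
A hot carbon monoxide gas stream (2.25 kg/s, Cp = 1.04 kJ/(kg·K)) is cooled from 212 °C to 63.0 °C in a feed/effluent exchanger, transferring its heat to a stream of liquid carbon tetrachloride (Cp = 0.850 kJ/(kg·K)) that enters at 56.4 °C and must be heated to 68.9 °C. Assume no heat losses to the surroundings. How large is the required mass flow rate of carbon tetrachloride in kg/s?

ṁ_c = 32.8 kg/s

Heat released by hot stream: Q = 2.25 × 1.04 × (212 − 63.0) = 348.66 kJ/s
Energy balance on cold side (adiabatic exchanger): Q = ṁ_c·Cp_c·(T_c,out − T_c,in)
ṁ_c = 348.66 / [0.850 × (68.9 − 56.4)] = 32.815 kg/s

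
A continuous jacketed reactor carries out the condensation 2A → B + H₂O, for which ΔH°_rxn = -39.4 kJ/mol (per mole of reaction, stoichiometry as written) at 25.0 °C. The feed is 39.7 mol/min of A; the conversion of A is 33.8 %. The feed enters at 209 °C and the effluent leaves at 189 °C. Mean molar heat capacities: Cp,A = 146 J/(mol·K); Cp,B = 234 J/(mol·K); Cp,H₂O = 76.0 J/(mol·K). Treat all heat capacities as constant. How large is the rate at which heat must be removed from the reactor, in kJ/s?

Extent of reaction ξ = 0.338 × 39.7 / 2 = 6.7093 mol/min
Reaction term: ξ·ΔH°_rxn = 6.7093 × -39.4 = -264.35 kJ/min
Sensible, feed 209→25 °C: -1066.5 kJ/min
Outlet flows (mol/min): A 26.281, B 6.7093, H₂O 6.7093
Sensible, products 25→189 °C: 970.38 kJ/min
Q = ΔH = -360.46 kJ/min = -6.0077 kW
Heat removed = 6.0077 kJ/s

Q_out = 6.01 kJ/s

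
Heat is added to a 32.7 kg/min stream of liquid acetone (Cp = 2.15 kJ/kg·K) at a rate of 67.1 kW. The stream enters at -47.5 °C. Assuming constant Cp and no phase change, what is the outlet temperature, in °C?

Q = 67.1 kW = 4026 kJ/min
ΔT = Q/(ṁ·Cp) = 4026/(32.7×2.15) = 57.265 K
T_out = -47.5 + 57.265 = 9.7648 °C

T_out = 9.76 °C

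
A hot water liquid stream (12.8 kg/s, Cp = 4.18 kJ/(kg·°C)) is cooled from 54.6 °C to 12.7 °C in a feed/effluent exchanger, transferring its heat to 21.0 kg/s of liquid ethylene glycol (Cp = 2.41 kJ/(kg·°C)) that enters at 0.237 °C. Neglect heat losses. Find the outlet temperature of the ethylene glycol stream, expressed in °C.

Heat released by hot stream: Q = 12.8 × 4.18 × (54.6 − 12.7) = 2241.8 kJ/s
Energy balance on cold side (adiabatic exchanger): Q = ṁ_c·Cp_c·(T_c,out − T_c,in)
T_c,out = 0.237 + 2241.8/(21.0 × 2.41) = 44.533 °C

T_c,out = 44.5 °C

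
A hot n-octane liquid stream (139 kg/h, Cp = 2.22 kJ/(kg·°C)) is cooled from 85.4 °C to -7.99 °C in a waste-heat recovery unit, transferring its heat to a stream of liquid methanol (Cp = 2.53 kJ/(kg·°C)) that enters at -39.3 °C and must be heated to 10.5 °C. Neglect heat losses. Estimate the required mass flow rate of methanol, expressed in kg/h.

ṁ_c = 229 kg/h

Heat released by hot stream: Q = 139 × 2.22 × (85.4 − -7.99) = 28818 kJ/h
Energy balance on cold side (adiabatic exchanger): Q = ṁ_c·Cp_c·(T_c,out − T_c,in)
ṁ_c = 28818 / [2.53 × (10.5 − -39.3)] = 228.73 kg/h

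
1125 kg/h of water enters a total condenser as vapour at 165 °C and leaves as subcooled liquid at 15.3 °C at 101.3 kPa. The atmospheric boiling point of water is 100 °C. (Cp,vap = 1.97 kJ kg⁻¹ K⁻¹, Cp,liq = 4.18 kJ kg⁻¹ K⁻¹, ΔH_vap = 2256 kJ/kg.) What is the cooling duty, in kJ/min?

vapour 165→100 °C: -128.05 kJ/kg
condensation at 100 °C: -2256 kJ/kg
liquid 100→15.3 °C: -354.05 kJ/kg
Δh = -128.05 + -2256 + -354.05 = -2738.1 kJ/kg
Q = ṁ·Δh = 1125 kg/h × -2738.1 kJ/kg = -3.0804e+06 kJ/h
|Q| = 855.65 kW = 51339 kJ/min

Q_c = 51300 kJ/min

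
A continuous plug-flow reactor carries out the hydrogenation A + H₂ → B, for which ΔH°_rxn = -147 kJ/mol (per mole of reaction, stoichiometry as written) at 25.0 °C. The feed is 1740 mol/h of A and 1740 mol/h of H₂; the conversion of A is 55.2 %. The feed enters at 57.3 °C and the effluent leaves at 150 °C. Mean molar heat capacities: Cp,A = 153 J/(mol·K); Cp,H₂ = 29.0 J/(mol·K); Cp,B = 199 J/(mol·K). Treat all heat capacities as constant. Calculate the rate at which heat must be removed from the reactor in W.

Q_out = 30500 W

Extent of reaction ξ = 0.552 × 1740 = 960.48 mol/h
Reaction term: ξ·ΔH°_rxn = 960.48 × -147 = -141190 kJ/h
Sensible, feed 57.3→25 °C: -10229 kJ/h
Outlet flows (mol/h): A 779.52, H₂ 779.52, B 960.48
Sensible, products 25→150 °C: 41626 kJ/h
Q = ΔH = -109790 kJ/h = -30.498 kW
Heat removed = 30498 W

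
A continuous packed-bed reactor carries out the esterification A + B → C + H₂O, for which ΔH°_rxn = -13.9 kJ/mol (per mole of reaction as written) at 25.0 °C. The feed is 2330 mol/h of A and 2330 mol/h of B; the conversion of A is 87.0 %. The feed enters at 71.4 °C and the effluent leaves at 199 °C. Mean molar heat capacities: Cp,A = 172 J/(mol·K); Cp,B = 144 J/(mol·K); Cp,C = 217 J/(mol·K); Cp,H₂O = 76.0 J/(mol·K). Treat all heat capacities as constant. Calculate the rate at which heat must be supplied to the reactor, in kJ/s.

Q_in = 16.0 kJ/s

Extent of reaction ξ = 0.870 × 2330 = 2027.1 mol/h
Reaction term: ξ·ΔH°_rxn = 2027.1 × -13.9 = -28177 kJ/h
Sensible, feed 71.4→25 °C: -34163 kJ/h
Outlet flows (mol/h): A 302.9, B 302.9, C 2027.1, H₂O 2027.1
Sensible, products 25→199 °C: 120000 kJ/h
Q = ΔH = 57660 kJ/h = 16.017 kW
Heat supplied = 16.017 kJ/s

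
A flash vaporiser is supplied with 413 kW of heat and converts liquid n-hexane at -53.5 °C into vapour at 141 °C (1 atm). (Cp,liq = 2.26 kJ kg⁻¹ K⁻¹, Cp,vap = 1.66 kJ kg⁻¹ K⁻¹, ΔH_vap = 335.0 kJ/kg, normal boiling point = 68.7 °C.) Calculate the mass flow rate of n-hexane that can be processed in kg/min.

ṁ = 33.9 kg/min

Δh = 2.26×(68.7−-53.5) + 335.0 + 1.66×(141−68.7) = 731.19 kJ/kg
Q = 413 kW = 413 kJ/s = 24780 kJ/min
ṁ = Q/Δh = 24780 / 731.19 = 33.89 kg/min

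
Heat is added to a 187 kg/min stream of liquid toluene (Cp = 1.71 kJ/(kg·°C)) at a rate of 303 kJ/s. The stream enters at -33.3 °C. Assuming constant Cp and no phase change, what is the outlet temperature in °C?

T_out = 23.6 °C

Q = 303 kJ/s = 18180 kJ/min
ΔT = Q/(ṁ·Cp) = 18180/(187×1.71) = 56.853 K
T_out = -33.3 + 56.853 = 23.553 °C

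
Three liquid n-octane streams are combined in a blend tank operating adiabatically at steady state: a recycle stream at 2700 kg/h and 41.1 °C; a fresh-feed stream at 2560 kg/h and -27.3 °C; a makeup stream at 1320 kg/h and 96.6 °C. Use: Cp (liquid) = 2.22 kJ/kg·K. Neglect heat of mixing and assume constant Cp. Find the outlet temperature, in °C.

Adiabatic, steady state ⇒ Σ ṁᵢCp,ᵢ(T_out − Tᵢ) = 0
T_out = Σ ṁᵢCp,ᵢTᵢ / Σ ṁᵢCp,ᵢ
      = 374280 / 14608 = 25.622 °C

T_out = 25.6 °C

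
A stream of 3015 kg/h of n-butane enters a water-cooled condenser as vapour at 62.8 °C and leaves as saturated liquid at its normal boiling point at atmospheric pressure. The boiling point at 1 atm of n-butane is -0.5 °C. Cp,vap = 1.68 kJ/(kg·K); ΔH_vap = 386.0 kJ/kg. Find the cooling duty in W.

Q_c = 412000 W

vapour 62.8→-0.5 °C: -106.34 kJ/kg
condensation at -0.5 °C: -386 kJ/kg
Δh = -106.34 + -386 = -492.34 kJ/kg
Q = ṁ·Δh = 3015 kg/h × -492.34 kJ/kg = -1.4844e+06 kJ/h
|Q| = 412.34 kW = 412340 W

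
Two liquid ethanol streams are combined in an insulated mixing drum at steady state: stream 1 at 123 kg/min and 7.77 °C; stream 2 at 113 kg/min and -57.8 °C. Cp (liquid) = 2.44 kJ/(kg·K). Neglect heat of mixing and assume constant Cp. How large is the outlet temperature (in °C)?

Adiabatic, steady state ⇒ Σ ṁᵢCp,ᵢ(T_out − Tᵢ) = 0
T_out = Σ ṁᵢCp,ᵢTᵢ / Σ ṁᵢCp,ᵢ
      = -13605 / 575.84 = -23.626 °C

T_out = -23.6 °C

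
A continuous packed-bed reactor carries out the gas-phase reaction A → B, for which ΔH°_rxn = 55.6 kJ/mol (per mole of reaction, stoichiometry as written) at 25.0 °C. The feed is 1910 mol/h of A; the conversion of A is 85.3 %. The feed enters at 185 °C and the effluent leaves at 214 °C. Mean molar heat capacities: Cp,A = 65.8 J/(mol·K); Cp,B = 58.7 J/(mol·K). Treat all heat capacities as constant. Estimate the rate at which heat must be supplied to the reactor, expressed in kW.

Extent of reaction ξ = 0.853 × 1910 = 1629.2 mol/h
Reaction term: ξ·ΔH°_rxn = 1629.2 × 55.6 = 90585 kJ/h
Sensible, feed 185→25 °C: -20108 kJ/h
Outlet flows (mol/h): A 280.77, B 1629.2
Sensible, products 25→214 °C: 21567 kJ/h
Q = ΔH = 92044 kJ/h = 25.568 kW
Heat supplied = 25.568 kW

Q_in = 25.6 kW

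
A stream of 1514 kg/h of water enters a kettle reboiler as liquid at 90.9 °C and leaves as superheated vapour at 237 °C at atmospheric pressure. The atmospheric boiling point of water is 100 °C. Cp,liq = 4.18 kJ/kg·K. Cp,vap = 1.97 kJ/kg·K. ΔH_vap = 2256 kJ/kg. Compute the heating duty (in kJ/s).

liquid 90.9→100 °C: 38.038 kJ/kg
vaporisation at 100 °C: 2256 kJ/kg
vapour 100→237 °C: 269.89 kJ/kg
Δh = 38.038 + 2256 + 269.89 = 2563.9 kJ/kg
Q = ṁ·Δh = 1514 kg/h × 2563.9 kJ/kg = 3.8818e+06 kJ/h
|Q| = 1078.3 kW

Q = 1080 kJ/s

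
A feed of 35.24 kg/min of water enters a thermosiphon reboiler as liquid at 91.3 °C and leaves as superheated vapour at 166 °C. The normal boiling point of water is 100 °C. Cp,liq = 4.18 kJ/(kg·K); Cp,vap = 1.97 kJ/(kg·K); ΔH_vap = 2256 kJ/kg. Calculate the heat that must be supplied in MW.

liquid 91.3→100 °C: 36.366 kJ/kg
vaporisation at 100 °C: 2256 kJ/kg
vapour 100→166 °C: 130.02 kJ/kg
Δh = 36.366 + 2256 + 130.02 = 2422.4 kJ/kg
Q = ṁ·Δh = 35.24 kg/min × 2422.4 kJ/kg = 85365 kJ/min
|Q| = 1422.7 kW = 1.4227 MW

Q = 1.42 MW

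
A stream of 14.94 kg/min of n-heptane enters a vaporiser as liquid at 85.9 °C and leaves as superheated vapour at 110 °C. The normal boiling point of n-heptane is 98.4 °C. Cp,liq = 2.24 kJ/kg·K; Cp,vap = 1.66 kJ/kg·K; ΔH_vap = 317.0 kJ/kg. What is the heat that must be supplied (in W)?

Q = 90700 W

liquid 85.9→98.4 °C: 28 kJ/kg
vaporisation at 98.4 °C: 317 kJ/kg
vapour 98.4→110 °C: 19.256 kJ/kg
Δh = 28 + 317 + 19.256 = 364.26 kJ/kg
Q = ṁ·Δh = 14.94 kg/min × 364.26 kJ/kg = 5442 kJ/min
|Q| = 90.7 kW = 90700 W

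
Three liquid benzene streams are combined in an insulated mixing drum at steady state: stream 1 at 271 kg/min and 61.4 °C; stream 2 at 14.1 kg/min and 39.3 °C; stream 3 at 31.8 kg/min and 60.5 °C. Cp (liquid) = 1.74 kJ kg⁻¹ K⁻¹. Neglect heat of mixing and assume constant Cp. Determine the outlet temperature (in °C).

T_out = 60.3 °C

Adiabatic, steady state ⇒ Σ ṁᵢCp,ᵢ(T_out − Tᵢ) = 0
Σ ṁᵢCp,ᵢTᵢ = 271×1.74×61.4 + 14.1×1.74×39.3 + 31.8×1.74×60.5 = 33264
Σ ṁᵢCp,ᵢ = 271×1.74 + 14.1×1.74 + 31.8×1.74 = 551.41
T_out = 33264 / 551.41 = 60.326 °C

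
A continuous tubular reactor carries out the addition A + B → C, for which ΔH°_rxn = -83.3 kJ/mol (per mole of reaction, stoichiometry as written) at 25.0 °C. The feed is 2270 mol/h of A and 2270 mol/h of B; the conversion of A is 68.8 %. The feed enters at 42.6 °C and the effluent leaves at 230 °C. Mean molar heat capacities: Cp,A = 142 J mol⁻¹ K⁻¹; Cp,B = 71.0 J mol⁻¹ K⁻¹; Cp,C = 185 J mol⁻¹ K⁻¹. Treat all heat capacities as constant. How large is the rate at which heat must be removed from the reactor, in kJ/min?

Extent of reaction ξ = 0.688 × 2270 = 1561.8 mol/h
Reaction term: ξ·ΔH°_rxn = 1561.8 × -83.3 = -130090 kJ/h
Sensible, feed 42.6→25 °C: -8509.8 kJ/h
Outlet flows (mol/h): A 708.24, B 708.24, C 1561.8
Sensible, products 25→230 °C: 90155 kJ/h
Q = ΔH = -48449 kJ/h = -13.458 kW
Heat removed = 807.49 kJ/min

Q_out = 807 kJ/min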